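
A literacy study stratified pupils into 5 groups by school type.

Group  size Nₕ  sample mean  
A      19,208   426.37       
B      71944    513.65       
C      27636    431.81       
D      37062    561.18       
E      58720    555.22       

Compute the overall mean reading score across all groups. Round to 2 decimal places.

N = 19208 + 71944 + 27636 + 37062 + 58720 = 214570.
Weight each subgroup mean by Nₕ/N and sum.
Σ Nₕx̄ₕ = 19208·426.37 + 71944·513.65 + 27636·431.81 + 37062·561.18 + 58720·555.22 = 8189714.96 + 36954035.6 + 11933501.16 + 20798453.16 + 32602518.4 = 110478223.28.
Divide by N: 110478223.28 / 214570 = 514.8820... → 514.88.

514.88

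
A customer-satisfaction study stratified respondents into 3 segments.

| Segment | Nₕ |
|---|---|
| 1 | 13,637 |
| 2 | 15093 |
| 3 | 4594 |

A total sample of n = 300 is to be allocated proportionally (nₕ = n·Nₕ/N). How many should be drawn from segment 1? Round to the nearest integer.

N = 13637 + 15093 + 4594 = 33324.
n_1 = 300·13637/33324 = 122.767... → 123.

123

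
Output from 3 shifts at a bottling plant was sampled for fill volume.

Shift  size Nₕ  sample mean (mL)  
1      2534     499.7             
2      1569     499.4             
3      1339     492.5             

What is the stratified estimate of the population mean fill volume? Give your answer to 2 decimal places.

N = 2534 + 1569 + 1339 = 5442.
Weight each subgroup mean by Nₕ/N and sum.
Σ Nₕx̄ₕ = 2534·499.7 + 1569·499.4 + 1339·492.5 = 1266239.8 + 783558.6 + 659457.5 = 2709255.9.
Divide by N: 2709255.9 / 5442 = 497.8420... → 497.84.

497.84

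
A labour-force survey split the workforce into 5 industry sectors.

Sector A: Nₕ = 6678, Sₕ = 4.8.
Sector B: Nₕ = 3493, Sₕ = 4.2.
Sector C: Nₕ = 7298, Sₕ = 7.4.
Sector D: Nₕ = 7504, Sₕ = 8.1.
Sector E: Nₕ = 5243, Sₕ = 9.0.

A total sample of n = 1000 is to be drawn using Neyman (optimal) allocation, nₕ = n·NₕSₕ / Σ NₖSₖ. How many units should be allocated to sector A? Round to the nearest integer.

A: NₕSₕ = 6678·4.8 = 32054.4
B: NₕSₕ = 3493·4.2 = 14670.6
C: NₕSₕ = 7298·7.4 = 54005.2
D: NₕSₕ = 7504·8.1 = 60782.4
E: NₕSₕ = 5243·9.0 = 47187
Σ NₕSₕ = 208699.6.
n_A = 1000·32054.4/208699.6 = 153.591... → 154.

154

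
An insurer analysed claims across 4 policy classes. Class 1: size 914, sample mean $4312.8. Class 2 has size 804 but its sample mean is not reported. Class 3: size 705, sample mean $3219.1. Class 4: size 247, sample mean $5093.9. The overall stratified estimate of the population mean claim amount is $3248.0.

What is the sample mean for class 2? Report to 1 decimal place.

1495.8

N = 914 + 804 + 705 + 247 = 2670.
Overall total = μ·N = 3248.0·2670 = 8672160.
Subtract the known strata: 914·4312.8 + 705·3219.1 + 247·5093.9 = 7469558.
Remaining total for class 2: 8672160 − 7469558 = 1202602.
Divide by its size: 1202602 / 804 = 1495.774... → 1495.8.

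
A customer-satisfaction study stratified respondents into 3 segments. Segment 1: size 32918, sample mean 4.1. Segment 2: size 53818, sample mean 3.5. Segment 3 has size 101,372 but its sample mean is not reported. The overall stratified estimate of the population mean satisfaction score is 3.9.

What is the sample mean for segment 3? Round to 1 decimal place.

4.0

Σ Nₕx̄ₕ = N·μ, so 101372·x̄_3 = 188108·3.9 − (32918·4.1 + 53818·3.5).
= 733621.2 − 323326.8 = 410294.4.
x̄_3 = 410294.4 / 101372 = 4.047... → 4.0.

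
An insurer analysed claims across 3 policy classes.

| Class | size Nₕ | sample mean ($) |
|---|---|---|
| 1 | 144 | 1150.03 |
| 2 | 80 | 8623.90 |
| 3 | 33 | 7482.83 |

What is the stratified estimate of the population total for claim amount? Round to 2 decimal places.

1102449.71

1: 144·1150.03 = 165604.32
2: 80·8623.90 = 689912
3: 33·7482.83 = 246933.39
τ̂ = Σ Nₕx̄ₕ = 1102449.71.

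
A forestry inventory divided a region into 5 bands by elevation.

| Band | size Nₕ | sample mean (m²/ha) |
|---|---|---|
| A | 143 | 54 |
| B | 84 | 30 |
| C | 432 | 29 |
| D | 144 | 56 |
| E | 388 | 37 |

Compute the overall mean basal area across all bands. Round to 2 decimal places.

37.94

x̄_st = (Σ Nₕx̄ₕ) / (Σ Nₕ) = (143·54 + 84·30 + 432·29 + 144·56 + 388·37) / 1191
= 45190 / 1191 = 37.9429... → 37.94.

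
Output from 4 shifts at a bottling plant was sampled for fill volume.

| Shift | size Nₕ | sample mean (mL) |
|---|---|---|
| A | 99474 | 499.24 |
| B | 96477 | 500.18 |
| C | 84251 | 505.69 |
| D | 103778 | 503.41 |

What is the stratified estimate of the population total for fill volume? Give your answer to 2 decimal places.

192765036.79

Population total = Σ Nₕ·x̄ₕ (each stratum's size times its mean).
99474·499.24 + 96477·500.18 + 84251·505.69 + 103778·503.41 = 49661399.76 + 48255865.86 + 42604888.19 + 52242882.98 = 192765036.79.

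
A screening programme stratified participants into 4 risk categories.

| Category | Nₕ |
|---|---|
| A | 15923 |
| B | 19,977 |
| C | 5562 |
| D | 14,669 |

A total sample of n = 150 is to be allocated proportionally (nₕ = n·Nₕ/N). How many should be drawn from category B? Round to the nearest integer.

N = 15923 + 19977 + 5562 + 14669 = 56131.
n_B = 150·19977/56131 = 53.385... → 53.

53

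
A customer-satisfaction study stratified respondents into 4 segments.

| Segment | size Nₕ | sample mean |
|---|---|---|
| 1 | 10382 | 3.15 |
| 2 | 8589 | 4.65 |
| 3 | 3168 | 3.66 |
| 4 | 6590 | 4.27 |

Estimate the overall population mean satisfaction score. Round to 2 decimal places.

3.91

x̄_st = (Σ Nₕx̄ₕ) / (Σ Nₕ) = (10382·3.15 + 8589·4.65 + 3168·3.66 + 6590·4.27) / 28729
= 112376.33 / 28729 = 3.9116... → 3.91.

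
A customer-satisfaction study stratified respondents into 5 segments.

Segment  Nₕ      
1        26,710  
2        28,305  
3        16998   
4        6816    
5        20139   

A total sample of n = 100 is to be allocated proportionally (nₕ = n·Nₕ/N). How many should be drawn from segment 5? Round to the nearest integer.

20

Share of segment 5 = 20139/98968 = 0.20349.
Allocate 100 × 0.20349 = 20.349... → 20.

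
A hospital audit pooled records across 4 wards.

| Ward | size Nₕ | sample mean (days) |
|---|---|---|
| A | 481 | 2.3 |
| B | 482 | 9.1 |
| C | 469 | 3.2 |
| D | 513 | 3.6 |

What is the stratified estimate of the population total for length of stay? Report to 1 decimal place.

8840.1

Estimate total by summing Nₕ·x̄ₕ over strata.
481·2.3 + 482·9.1 + 469·3.2 + 513·3.6 = 1106.3 + 4386.2 + 1500.8 + 1846.8 = 8840.1.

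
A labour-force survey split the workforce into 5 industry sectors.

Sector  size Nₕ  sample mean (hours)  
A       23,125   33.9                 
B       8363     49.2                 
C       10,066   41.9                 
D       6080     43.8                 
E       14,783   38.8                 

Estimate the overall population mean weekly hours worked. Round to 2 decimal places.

x̄_st = (Σ Nₕx̄ₕ) / (Σ Nₕ) = (23125·33.9 + 8363·49.2 + 10066·41.9 + 6080·43.8 + 14783·38.8) / 62417
= 2457046.9 / 62417 = 39.3650... → 39.37.

39.37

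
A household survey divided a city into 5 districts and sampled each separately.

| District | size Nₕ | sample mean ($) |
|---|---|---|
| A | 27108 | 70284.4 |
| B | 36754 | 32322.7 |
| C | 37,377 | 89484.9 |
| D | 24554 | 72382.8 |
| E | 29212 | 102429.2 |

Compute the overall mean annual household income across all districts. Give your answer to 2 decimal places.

x̄_st = (Σ Nₕx̄ₕ) / (Σ Nₕ) = (27108·70284.4 + 36754·32322.7 + 37377·89484.9 + 24554·72382.8 + 29212·102429.2) / 155005
= 11207384199.9 / 155005 = 72303.3721... → 72303.37.

72303.37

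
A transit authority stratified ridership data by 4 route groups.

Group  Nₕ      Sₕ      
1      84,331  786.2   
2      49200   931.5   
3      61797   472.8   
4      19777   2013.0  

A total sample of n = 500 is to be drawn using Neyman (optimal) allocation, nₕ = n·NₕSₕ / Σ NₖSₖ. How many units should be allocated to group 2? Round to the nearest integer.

1: NₕSₕ = 84331·786.2 = 66301032.2
2: NₕSₕ = 49200·931.5 = 45829800
3: NₕSₕ = 61797·472.8 = 29217621.6
4: NₕSₕ = 19777·2013.0 = 39811101
Σ NₕSₕ = 181159554.8.
n_2 = 500·45829800/181159554.8 = 126.490... → 126.

126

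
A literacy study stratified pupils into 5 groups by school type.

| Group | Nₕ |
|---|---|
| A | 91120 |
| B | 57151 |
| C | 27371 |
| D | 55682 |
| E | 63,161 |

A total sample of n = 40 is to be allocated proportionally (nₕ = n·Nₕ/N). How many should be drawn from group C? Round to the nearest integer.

N = 91120 + 57151 + 27371 + 55682 + 63161 = 294485.
n_C = 40·27371/294485 = 3.718... → 4.

4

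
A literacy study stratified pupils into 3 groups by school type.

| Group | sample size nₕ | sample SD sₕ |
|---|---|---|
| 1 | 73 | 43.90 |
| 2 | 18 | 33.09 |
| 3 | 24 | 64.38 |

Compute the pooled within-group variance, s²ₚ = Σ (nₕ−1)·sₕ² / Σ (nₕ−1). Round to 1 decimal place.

2256.3

Degrees of freedom: 72 + 17 + 23 = 112.
Σ(nₕ−1)sₕ² = 72·1927.21 + 17·1094.9481 + 23·4144.7844 = 252703.2789.
s²ₚ = 252703.2789 / 112 = 2256.279... → 2256.3.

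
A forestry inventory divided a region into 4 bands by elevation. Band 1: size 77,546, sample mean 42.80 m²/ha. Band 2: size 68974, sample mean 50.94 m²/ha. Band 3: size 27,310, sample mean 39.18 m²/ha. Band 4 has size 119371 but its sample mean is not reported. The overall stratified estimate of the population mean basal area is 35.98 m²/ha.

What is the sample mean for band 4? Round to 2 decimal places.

22.17

Σ Nₕx̄ₕ = N·μ, so 119371·x̄_4 = 293201·35.98 − (77546·42.80 + 68974·50.94 + 27310·39.18).
= 10549371.98 − 7902510.16 = 2646861.82.
x̄_4 = 2646861.82 / 119371 = 22.1734... → 22.17.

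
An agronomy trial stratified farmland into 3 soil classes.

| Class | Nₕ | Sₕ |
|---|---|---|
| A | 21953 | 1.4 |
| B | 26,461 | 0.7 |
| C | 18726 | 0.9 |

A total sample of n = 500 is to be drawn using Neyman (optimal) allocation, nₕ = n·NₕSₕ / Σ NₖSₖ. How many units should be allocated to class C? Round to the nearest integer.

127

A: NₕSₕ = 21953·1.4 = 30734.2
B: NₕSₕ = 26461·0.7 = 18522.7
C: NₕSₕ = 18726·0.9 = 16853.4
Σ NₕSₕ = 66110.3.
n_C = 500·16853.4/66110.3 = 127.464... → 127.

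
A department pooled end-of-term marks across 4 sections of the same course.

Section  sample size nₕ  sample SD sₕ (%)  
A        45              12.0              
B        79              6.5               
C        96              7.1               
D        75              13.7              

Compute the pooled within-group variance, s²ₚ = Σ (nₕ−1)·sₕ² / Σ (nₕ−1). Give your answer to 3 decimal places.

A: (45−1)·12.0² = 44·144 = 6336
B: (79−1)·6.5² = 78·42.25 = 3295.5
C: (96−1)·7.1² = 95·50.41 = 4788.95
D: (75−1)·13.7² = 74·187.69 = 13889.06
Numerator = 28309.51; denominator = Σ(nₕ−1) = 291.
s²ₚ = 28309.51/291 = 97.28354... → 97.284.

97.284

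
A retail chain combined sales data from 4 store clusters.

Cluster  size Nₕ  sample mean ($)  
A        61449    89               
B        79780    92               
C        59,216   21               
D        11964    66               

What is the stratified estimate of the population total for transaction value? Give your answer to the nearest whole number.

14841881

Estimate total by summing Nₕ·x̄ₕ over strata.
61449·89 + 79780·92 + 59216·21 + 11964·66 = 5468961 + 7339760 + 1243536 + 789624 = 14841881.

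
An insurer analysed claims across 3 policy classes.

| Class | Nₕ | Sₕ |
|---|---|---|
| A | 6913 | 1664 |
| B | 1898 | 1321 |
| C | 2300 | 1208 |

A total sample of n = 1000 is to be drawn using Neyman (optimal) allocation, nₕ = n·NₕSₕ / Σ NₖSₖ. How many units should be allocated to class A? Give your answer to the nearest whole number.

A: NₕSₕ = 6913·1664 = 11503232
B: NₕSₕ = 1898·1321 = 2507258
C: NₕSₕ = 2300·1208 = 2778400
Σ NₕSₕ = 16788890.
n_A = 1000·11503232/16788890 = 685.169... → 685.

685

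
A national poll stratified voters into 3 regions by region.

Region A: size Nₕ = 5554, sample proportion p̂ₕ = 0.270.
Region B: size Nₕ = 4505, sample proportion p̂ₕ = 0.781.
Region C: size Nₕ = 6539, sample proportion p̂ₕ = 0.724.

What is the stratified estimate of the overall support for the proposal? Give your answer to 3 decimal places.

Wₕ = Nₕ/N with N = 16598: 0.3346, 0.2714, 0.3940.
p̂_st = 0.3346·0.270 + 0.2714·0.781 + 0.3940·0.724 ≈ 0.58755... → 0.588.

0.588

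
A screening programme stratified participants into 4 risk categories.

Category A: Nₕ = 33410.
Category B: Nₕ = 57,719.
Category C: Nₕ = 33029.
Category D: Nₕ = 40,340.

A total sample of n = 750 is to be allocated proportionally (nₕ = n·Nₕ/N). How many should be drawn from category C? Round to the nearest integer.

151

Share of category C = 33029/164498 = 0.20079.
Allocate 750 × 0.20079 = 150.590... → 151.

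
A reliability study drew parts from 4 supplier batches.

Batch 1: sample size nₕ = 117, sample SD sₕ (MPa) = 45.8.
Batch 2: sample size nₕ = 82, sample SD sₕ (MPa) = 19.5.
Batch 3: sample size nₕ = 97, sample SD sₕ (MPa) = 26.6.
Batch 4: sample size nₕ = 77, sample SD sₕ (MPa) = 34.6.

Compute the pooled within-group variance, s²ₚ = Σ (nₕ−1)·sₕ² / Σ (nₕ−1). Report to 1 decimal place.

Degrees of freedom: 116 + 81 + 96 + 76 = 369.
Σ(nₕ−1)sₕ² = 116·2097.64 + 81·380.25 + 96·707.56 + 76·1197.16 = 433036.41.
s²ₚ = 433036.41 / 369 = 1173.540... → 1173.5.

1173.5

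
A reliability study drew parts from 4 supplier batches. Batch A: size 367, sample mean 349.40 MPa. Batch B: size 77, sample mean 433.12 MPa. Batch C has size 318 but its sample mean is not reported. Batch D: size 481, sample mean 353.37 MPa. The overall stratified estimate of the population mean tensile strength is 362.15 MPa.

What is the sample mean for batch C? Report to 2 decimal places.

372.96

N = 367 + 77 + 318 + 481 = 1243.
Overall total = μ·N = 362.15·1243 = 450152.45.
Subtract the known strata: 367·349.40 + 77·433.12 + 481·353.37 = 331551.01.
Remaining total for batch C: 450152.45 − 331551.01 = 118601.44.
Divide by its size: 118601.44 / 318 = 372.9605... → 372.96.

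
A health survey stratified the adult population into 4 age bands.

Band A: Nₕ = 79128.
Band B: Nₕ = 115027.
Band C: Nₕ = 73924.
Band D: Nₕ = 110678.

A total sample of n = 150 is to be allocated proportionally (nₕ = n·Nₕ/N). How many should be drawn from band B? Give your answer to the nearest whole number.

46

Share of band B = 115027/378757 = 0.30370.
Allocate 150 × 0.30370 = 45.554... → 46.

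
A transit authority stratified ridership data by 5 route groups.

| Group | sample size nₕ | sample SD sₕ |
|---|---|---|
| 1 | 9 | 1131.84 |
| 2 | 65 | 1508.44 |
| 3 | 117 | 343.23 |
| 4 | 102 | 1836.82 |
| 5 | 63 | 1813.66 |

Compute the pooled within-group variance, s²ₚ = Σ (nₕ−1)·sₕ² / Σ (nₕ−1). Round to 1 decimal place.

1: (9−1)·1131.84² = 8·1281061.7856 = 10248494.2848
2: (65−1)·1508.44² = 64·2275391.2336 = 145625038.9504
3: (117−1)·343.23² = 116·117806.8329 = 13665592.6164
4: (102−1)·1836.82² = 101·3373907.7124 = 340764678.9524
5: (63−1)·1813.66² = 62·3289362.5956 = 203940480.9272
Numerator = 714244285.7312; denominator = Σ(nₕ−1) = 351.
s²ₚ = 714244285.7312/351 = 2034884.005... → 2034884.0.

2034884.0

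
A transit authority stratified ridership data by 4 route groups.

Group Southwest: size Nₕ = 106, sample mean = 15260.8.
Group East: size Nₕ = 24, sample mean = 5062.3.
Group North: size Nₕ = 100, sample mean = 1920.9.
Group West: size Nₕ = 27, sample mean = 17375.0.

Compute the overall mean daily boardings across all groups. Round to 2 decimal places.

N = 257; weights Wₕ = Nₕ/N = (0.4125, 0.0934, 0.3891, 0.1051).
x̄_st = Σ Wₕ·x̄ₕ = 0.4125·15260.8 + 0.0934·5062.3 + 0.3891·1920.9 + 0.1051·17375.0 ≈ 9339.9027...
→ 9339.90.

9339.90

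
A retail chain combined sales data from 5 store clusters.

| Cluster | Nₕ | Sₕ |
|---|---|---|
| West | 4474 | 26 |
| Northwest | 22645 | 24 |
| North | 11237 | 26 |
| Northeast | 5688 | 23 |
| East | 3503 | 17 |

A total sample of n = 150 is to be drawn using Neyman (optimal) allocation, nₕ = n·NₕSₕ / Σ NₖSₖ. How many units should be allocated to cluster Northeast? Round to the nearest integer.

17

Σ NₕSₕ = 4474·26 + 22645·24 + 11237·26 + 5688·23 + 3503·17 = 1142341.
Share for Northeast: 130824/1142341 = 0.11452.
n_Northeast = 150 × 0.11452 = 17.178... → 17.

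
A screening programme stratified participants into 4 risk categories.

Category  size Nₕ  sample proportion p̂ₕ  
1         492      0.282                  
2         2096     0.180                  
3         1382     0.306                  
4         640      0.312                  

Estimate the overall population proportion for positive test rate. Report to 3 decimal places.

0.247

Wₕ = Nₕ/N with N = 4610: 0.1067, 0.4547, 0.2998, 0.1388.
p̂_st = 0.1067·0.282 + 0.4547·0.180 + 0.2998·0.306 + 0.1388·0.312 ≈ 0.24698... → 0.247.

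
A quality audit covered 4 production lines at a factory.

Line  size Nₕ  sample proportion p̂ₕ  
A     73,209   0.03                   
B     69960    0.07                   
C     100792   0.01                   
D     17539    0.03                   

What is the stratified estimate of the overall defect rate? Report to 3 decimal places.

N = 73209 + 69960 + 100792 + 17539 = 261500.
Overall proportion = Σ (Nₕ/N)·p̂ₕ.
Σ Nₕp̂ₕ = 2196.27 + 4897.2 + 1007.92 + 526.17 = 8627.56.
8627.56 / 261500 = 0.03299... → 0.033.

0.033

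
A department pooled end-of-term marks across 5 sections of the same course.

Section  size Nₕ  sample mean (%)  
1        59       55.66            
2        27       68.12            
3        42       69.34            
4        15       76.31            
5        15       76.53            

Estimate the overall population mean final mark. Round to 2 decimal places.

x̄_st = (Σ Nₕx̄ₕ) / (Σ Nₕ) = (59·55.66 + 27·68.12 + 42·69.34 + 15·76.31 + 15·76.53) / 158
= 10328.06 / 158 = 65.3675... → 65.37.

65.37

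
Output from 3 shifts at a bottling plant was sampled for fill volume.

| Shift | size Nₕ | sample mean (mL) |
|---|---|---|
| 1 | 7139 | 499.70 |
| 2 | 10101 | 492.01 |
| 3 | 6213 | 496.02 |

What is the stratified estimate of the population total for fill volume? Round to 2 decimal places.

1: 7139·499.70 = 3567358.3
2: 10101·492.01 = 4969793.01
3: 6213·496.02 = 3081772.26
τ̂ = Σ Nₕx̄ₕ = 11618923.57.

11618923.57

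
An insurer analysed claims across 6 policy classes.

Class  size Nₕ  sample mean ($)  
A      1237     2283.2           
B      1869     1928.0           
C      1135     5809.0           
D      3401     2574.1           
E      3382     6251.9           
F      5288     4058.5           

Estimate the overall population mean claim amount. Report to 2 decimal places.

N = 1237 + 1869 + 1135 + 3401 + 3382 + 5288 = 16312.
The stratified mean weights each stratum mean by its population share Nₕ/N.
Σ Nₕx̄ₕ = 1237·2283.2 + 1869·1928.0 + 1135·5809.0 + 3401·2574.1 + 3382·6251.9 + 5288·4058.5 = 2824318.4 + 3603432 + 6593215 + 8754514.1 + 21143925.8 + 21461348 = 64380753.3.
Divide by N: 64380753.3 / 16312 = 3946.8338... → 3946.83.

3946.83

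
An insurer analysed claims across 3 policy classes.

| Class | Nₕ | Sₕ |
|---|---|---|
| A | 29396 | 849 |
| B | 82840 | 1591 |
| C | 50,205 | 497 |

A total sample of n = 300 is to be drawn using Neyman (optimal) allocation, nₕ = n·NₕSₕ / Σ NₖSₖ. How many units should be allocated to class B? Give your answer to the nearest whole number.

Σ NₕSₕ = 29396·849 + 82840·1591 + 50205·497 = 181707529.
Share for B: 131798440/181707529 = 0.72533.
n_B = 300 × 0.72533 = 217.600... → 218.

218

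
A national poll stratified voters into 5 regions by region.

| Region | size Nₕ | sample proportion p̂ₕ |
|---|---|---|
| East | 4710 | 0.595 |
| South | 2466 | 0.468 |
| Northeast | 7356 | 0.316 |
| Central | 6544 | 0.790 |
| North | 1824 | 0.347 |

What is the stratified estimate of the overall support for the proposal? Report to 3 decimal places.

0.528

Wₕ = Nₕ/N with N = 22900: 0.2057, 0.1077, 0.3212, 0.2858, 0.0797.
p̂_st = 0.2057·0.595 + 0.1077·0.468 + 0.3212·0.316 + 0.2858·0.790 + 0.0797·0.347 ≈ 0.52767... → 0.528.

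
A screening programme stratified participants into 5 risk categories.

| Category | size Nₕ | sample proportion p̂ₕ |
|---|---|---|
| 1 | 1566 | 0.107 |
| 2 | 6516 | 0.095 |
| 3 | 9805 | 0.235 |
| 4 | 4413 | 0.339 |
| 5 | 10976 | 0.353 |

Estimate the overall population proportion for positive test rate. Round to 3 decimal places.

Wₕ = Nₕ/N with N = 33276: 0.0471, 0.1958, 0.2947, 0.1326, 0.3298.
p̂_st = 0.0471·0.107 + 0.1958·0.095 + 0.2947·0.235 + 0.1326·0.339 + 0.3298·0.353 ≈ 0.25428... → 0.254.

0.254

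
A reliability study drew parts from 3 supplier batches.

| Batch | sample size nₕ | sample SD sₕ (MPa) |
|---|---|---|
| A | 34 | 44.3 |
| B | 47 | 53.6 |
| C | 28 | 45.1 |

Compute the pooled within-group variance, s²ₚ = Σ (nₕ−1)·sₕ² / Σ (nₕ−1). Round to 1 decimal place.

2375.8

A: (34−1)·44.3² = 33·1962.49 = 64762.17
B: (47−1)·53.6² = 46·2872.96 = 132156.16
C: (28−1)·45.1² = 27·2034.01 = 54918.27
Numerator = 251836.6; denominator = Σ(nₕ−1) = 106.
s²ₚ = 251836.6/106 = 2375.817... → 2375.8.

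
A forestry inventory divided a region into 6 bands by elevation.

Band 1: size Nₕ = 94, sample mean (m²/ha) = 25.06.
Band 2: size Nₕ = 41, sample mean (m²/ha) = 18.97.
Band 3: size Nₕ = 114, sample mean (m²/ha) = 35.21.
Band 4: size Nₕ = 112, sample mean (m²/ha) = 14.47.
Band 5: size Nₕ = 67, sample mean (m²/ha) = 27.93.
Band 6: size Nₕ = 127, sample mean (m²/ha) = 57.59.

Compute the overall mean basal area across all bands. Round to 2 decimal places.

N = 94 + 41 + 114 + 112 + 67 + 127 = 555.
Weight each subgroup mean by Nₕ/N and sum.
Σ Nₕx̄ₕ = 94·25.06 + 41·18.97 + 114·35.21 + 112·14.47 + 67·27.93 + 127·57.59 = 2355.64 + 777.77 + 4013.94 + 1620.64 + 1871.31 + 7313.93 = 17953.23.
Divide by N: 17953.23 / 555 = 32.3482... → 32.35.

32.35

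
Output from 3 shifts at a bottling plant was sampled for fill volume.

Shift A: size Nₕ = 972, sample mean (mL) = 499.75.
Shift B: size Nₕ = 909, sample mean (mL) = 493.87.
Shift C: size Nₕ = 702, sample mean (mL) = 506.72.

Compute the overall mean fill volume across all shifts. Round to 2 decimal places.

N = 972 + 909 + 702 = 2583.
Weight each subgroup mean by Nₕ/N and sum.
Σ Nₕx̄ₕ = 972·499.75 + 909·493.87 + 702·506.72 = 485757 + 448927.83 + 355717.44 = 1290402.27.
Divide by N: 1290402.27 / 2583 = 499.5750... → 499.58.

499.58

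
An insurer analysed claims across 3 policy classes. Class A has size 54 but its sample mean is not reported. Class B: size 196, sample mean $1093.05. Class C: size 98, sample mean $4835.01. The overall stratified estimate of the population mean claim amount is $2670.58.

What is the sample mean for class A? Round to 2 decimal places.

4468.39

N = 54 + 196 + 98 = 348.
Overall total = μ·N = 2670.58·348 = 929361.84.
Subtract the known strata: 196·1093.05 + 98·4835.01 = 688068.78.
Remaining total for class A: 929361.84 − 688068.78 = 241293.06.
Divide by its size: 241293.06 / 54 = 4468.39 → 4468.39.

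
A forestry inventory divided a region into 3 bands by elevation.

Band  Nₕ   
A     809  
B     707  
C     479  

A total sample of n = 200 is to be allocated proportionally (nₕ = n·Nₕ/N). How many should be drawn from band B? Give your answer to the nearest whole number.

71

N = 809 + 707 + 479 = 1995.
n_B = 200·707/1995 = 70.877... → 71.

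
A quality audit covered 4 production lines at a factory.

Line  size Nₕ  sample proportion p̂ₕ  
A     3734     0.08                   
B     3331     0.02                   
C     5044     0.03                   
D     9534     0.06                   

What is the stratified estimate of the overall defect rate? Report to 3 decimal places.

0.050

Wₕ = Nₕ/N with N = 21643: 0.1725, 0.1539, 0.2331, 0.4405.
p̂_st = 0.1725·0.08 + 0.1539·0.02 + 0.2331·0.03 + 0.4405·0.06 ≈ 0.05030... → 0.050.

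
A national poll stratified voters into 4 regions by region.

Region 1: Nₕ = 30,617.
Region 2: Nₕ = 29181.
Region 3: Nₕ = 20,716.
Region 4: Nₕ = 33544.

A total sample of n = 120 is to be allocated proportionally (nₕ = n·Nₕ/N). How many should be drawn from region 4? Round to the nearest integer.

Share of region 4 = 33544/114058 = 0.29410.
Allocate 120 × 0.29410 = 35.292... → 35.

35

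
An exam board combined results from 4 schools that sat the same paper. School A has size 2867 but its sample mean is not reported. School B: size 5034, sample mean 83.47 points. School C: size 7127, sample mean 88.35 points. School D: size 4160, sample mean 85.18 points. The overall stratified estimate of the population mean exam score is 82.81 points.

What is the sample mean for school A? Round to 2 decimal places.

Σ Nₕx̄ₕ = N·μ, so 2867·x̄_A = 19188·82.81 − (5034·83.47 + 7127·88.35 + 4160·85.18).
= 1588958.28 − 1404207.23 = 184751.05.
x̄_A = 184751.05 / 2867 = 64.4405... → 64.44.

64.44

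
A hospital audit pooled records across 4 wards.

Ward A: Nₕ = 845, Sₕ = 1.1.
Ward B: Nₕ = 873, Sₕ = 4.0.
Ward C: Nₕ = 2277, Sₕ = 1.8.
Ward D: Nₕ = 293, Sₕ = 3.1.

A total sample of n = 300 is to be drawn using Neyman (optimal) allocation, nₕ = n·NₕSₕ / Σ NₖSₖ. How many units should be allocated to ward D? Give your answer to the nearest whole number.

29

A: NₕSₕ = 845·1.1 = 929.5
B: NₕSₕ = 873·4.0 = 3492
C: NₕSₕ = 2277·1.8 = 4098.6
D: NₕSₕ = 293·3.1 = 908.3
Σ NₕSₕ = 9428.4.
n_D = 300·908.3/9428.4 = 28.901... → 29.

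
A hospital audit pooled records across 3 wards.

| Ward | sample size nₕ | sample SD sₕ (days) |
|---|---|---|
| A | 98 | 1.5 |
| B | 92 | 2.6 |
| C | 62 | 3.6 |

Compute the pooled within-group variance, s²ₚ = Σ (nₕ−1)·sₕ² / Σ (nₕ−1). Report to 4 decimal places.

6.5220

A: (98−1)·1.5² = 97·2.25 = 218.25
B: (92−1)·2.6² = 91·6.76 = 615.16
C: (62−1)·3.6² = 61·12.96 = 790.56
Numerator = 1623.97; denominator = Σ(nₕ−1) = 249.
s²ₚ = 1623.97/249 = 6.521968... → 6.5220.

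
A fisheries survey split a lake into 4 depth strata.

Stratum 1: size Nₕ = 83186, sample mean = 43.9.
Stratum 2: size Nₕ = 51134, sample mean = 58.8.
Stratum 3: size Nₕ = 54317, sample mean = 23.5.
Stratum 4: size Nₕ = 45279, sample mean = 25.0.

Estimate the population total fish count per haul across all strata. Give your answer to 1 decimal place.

9066969.1

Population total = Σ Nₕ·x̄ₕ (each stratum's size times its mean).
83186·43.9 + 51134·58.8 + 54317·23.5 + 45279·25.0 = 3651865.4 + 3006679.2 + 1276449.5 + 1131975 = 9066969.1.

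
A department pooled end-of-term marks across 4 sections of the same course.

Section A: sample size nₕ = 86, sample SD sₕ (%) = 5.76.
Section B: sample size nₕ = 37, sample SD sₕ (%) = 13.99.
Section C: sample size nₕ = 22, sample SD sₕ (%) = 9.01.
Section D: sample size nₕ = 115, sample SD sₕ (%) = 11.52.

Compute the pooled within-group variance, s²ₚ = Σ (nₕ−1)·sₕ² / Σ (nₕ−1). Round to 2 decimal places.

Degrees of freedom: 85 + 36 + 21 + 114 = 256.
Σ(nₕ−1)sₕ² = 85·33.1776 + 36·195.7201 + 21·81.1801 + 114·132.7104 = 26699.7873.
s²ₚ = 26699.7873 / 256 = 104.2960... → 104.30.

104.30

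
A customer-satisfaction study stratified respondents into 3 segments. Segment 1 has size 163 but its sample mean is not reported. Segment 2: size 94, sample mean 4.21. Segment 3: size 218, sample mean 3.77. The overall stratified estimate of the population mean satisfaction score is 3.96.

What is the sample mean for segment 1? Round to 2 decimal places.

4.07

Σ Nₕx̄ₕ = N·μ, so 163·x̄_1 = 475·3.96 − (94·4.21 + 218·3.77).
= 1881 − 1217.6 = 663.4.
x̄_1 = 663.4 / 163 = 4.0699... → 4.07.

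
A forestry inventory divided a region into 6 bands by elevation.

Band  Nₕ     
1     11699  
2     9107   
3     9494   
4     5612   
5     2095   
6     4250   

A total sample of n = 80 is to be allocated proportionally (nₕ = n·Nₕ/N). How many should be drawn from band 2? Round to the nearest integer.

N = 11699 + 9107 + 9494 + 5612 + 2095 + 4250 = 42257.
n_2 = 80·9107/42257 = 17.241... → 17.

17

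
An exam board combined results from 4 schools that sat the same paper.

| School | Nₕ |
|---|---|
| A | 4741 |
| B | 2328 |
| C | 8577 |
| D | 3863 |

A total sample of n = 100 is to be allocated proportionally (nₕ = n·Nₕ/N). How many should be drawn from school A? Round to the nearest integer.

24

N = 4741 + 2328 + 8577 + 3863 = 19509.
n_A = 100·4741/19509 = 24.302... → 24.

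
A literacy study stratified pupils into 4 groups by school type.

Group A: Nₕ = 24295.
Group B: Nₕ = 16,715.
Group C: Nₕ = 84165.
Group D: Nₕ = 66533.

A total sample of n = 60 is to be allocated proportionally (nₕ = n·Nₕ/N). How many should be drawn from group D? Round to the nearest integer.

N = 24295 + 16715 + 84165 + 66533 = 191708.
n_D = 60·66533/191708 = 20.823... → 21.

21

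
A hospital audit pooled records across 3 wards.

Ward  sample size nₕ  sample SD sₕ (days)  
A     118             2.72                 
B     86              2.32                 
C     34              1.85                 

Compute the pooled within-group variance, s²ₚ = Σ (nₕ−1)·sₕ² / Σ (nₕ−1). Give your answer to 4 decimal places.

6.1109

Degrees of freedom: 117 + 85 + 33 = 235.
Σ(nₕ−1)sₕ² = 117·7.3984 + 85·5.3824 + 33·3.4225 = 1436.0593.
s²ₚ = 1436.0593 / 235 = 6.110891... → 6.1109.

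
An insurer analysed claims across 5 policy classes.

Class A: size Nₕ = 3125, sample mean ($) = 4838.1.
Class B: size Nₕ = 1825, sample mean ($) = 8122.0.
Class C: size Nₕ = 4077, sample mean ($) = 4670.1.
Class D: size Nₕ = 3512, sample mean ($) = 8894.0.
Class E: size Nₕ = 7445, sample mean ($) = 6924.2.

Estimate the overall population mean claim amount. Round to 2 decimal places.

N = 3125 + 1825 + 4077 + 3512 + 7445 = 19984.
Overall mean = Σ (Nₕ/N)·x̄ₕ — weight by population share, not a simple average.
Σ Nₕx̄ₕ = 3125·4838.1 + 1825·8122.0 + 4077·4670.1 + 3512·8894.0 + 7445·6924.2 = 15119062.5 + 14822650 + 19039997.7 + 31235728 + 51550669 = 131768107.2.
Divide by N: 131768107.2 / 19984 = 6593.6803... → 6593.68.

6593.68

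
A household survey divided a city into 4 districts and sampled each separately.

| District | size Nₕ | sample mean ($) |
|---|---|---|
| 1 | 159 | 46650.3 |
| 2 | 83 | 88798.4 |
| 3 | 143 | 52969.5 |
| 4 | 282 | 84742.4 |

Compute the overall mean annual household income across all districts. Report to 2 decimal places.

69354.81

x̄_st = (Σ Nₕx̄ₕ) / (Σ Nₕ) = (159·46650.3 + 83·88798.4 + 143·52969.5 + 282·84742.4) / 667
= 46259660.2 / 667 = 69354.8129... → 69354.81.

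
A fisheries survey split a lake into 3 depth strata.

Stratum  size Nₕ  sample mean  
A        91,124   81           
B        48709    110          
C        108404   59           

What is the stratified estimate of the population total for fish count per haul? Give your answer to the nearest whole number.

19134870

Population total = Σ Nₕ·x̄ₕ (each stratum's size times its mean).
91124·81 + 48709·110 + 108404·59 = 7381044 + 5357990 + 6395836 = 19134870.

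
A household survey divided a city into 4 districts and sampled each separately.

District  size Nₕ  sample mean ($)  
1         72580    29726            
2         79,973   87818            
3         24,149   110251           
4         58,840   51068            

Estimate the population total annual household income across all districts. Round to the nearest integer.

Population total = Σ Nₕ·x̄ₕ (each stratum's size times its mean).
72580·29726 + 79973·87818 + 24149·110251 + 58840·51068 = 2157513080 + 7023068914 + 2662451399 + 3004841120 = 14847874513.

14847874513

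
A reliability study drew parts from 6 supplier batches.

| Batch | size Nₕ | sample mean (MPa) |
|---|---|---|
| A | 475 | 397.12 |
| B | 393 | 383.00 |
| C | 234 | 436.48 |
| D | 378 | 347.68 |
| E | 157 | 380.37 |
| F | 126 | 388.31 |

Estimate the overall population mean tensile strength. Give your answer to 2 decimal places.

386.48

x̄_st = (Σ Nₕx̄ₕ) / (Σ Nₕ) = (475·397.12 + 393·383.00 + 234·436.48 + 378·347.68 + 157·380.37 + 126·388.31) / 1763
= 681355.51 / 1763 = 386.4750... → 386.48.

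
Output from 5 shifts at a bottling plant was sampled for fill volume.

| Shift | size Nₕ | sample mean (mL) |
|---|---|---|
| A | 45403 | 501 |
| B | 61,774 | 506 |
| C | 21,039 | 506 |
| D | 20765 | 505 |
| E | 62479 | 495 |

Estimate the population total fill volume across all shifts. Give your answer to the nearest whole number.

Estimate total by summing Nₕ·x̄ₕ over strata.
45403·501 + 61774·506 + 21039·506 + 20765·505 + 62479·495 = 22746903 + 31257644 + 10645734 + 10486325 + 30927105 = 106063711.

106063711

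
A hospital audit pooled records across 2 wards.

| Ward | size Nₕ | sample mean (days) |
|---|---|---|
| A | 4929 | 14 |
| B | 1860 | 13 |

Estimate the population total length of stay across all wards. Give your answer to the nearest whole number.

93186

Estimate total by summing Nₕ·x̄ₕ over strata.
4929·14 + 1860·13 = 69006 + 24180 = 93186.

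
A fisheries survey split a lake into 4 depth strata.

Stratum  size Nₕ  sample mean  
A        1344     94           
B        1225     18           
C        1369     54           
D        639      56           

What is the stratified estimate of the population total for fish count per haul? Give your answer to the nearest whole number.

258096

Population total = Σ Nₕ·x̄ₕ (each stratum's size times its mean).
1344·94 + 1225·18 + 1369·54 + 639·56 = 126336 + 22050 + 73926 + 35784 = 258096.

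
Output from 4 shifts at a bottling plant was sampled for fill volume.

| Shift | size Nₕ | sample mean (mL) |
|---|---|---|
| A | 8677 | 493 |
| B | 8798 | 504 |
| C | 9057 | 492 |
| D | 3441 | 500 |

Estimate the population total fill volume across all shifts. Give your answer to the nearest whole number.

14888497

A: 8677·493 = 4277761
B: 8798·504 = 4434192
C: 9057·492 = 4456044
D: 3441·500 = 1720500
τ̂ = Σ Nₕx̄ₕ = 14888497.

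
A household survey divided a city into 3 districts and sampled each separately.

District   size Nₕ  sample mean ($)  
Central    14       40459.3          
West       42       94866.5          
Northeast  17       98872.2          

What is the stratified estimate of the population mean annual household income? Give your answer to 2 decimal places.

N = 73; weights Wₕ = Nₕ/N = (0.1918, 0.5753, 0.2329).
x̄_st = Σ Wₕ·x̄ₕ = 0.1918·40459.3 + 0.5753·94866.5 + 0.2329·98872.2 ≈ 85365.0767...
→ 85365.08.

85365.08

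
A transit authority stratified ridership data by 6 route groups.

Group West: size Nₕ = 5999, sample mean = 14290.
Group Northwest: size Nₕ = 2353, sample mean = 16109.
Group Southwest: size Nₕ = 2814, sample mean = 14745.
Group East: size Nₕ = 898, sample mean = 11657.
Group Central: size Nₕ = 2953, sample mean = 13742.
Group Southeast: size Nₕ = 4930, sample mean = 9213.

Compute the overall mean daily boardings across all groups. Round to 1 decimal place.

N = 19947; weights Wₕ = Nₕ/N = (0.3007, 0.1180, 0.1411, 0.0450, 0.1480, 0.2472).
x̄_st = Σ Wₕ·x̄ₕ = 0.3007·14290 + 0.1180·16109 + 0.1411·14745 + 0.0450·11657 + 0.1480·13742 + 0.2472·9213 ≈ 13114.294...
→ 13114.3.

13114.3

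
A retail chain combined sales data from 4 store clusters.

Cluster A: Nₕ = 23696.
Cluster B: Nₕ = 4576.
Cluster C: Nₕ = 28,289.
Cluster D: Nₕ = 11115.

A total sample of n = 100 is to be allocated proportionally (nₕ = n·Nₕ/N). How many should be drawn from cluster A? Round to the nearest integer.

Share of cluster A = 23696/67676 = 0.35014.
Allocate 100 × 0.35014 = 35.014... → 35.

35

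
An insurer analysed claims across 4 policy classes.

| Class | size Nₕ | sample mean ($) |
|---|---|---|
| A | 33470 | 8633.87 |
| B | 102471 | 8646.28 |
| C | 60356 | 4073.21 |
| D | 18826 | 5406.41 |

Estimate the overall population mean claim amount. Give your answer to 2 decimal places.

7077.78

N = 33470 + 102471 + 60356 + 18826 = 215123.
Weight each subgroup mean by Nₕ/N and sum.
Σ Nₕx̄ₕ = 33470·8633.87 + 102471·8646.28 + 60356·4073.21 + 18826·5406.41 = 288975628.9 + 885992957.88 + 245842662.76 + 101781074.66 = 1522592324.2.
Divide by N: 1522592324.2 / 215123 = 7077.7756... → 7077.78.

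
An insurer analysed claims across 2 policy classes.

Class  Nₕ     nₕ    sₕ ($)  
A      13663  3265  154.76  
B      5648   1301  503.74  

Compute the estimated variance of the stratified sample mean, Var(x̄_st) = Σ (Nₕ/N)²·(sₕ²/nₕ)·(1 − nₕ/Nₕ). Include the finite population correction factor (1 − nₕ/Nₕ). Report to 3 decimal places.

N = 19311; Wₕ = Nₕ/N.
class A: (13663/19311)²·154.76²/3265·(1 − 3265/13663) = 2.794606
class B: (5648/19311)²·503.74²/1301·(1 − 1301/5648) = 12.841341
Sum = 15.635947 → 15.636.

15.636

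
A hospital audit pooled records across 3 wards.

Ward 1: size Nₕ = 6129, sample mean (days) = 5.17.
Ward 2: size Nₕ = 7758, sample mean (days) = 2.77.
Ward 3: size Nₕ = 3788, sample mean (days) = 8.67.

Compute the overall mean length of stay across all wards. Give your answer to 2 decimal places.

4.87

N = 6129 + 7758 + 3788 = 17675.
The stratified mean weights each stratum mean by its population share Nₕ/N.
Σ Nₕx̄ₕ = 6129·5.17 + 7758·2.77 + 3788·8.67 = 31686.93 + 21489.66 + 32841.96 = 86018.55.
Divide by N: 86018.55 / 17675 = 4.8667... → 4.87.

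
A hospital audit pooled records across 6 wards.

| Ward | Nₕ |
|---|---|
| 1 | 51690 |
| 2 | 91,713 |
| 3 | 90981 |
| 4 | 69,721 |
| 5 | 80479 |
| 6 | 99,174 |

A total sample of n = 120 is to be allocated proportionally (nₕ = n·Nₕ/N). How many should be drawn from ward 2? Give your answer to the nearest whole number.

23

Share of ward 2 = 91713/483758 = 0.18958.
Allocate 120 × 0.18958 = 22.750... → 23.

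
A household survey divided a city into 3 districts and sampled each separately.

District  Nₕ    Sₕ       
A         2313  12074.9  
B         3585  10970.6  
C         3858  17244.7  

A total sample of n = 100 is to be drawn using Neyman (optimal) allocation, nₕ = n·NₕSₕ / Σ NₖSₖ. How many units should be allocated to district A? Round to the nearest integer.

Σ NₕSₕ = 2313·12074.9 + 3585·10970.6 + 3858·17244.7 = 133788897.3.
Share for A: 27929243.7/133788897.3 = 0.20876.
n_A = 100 × 0.20876 = 20.876... → 21.

21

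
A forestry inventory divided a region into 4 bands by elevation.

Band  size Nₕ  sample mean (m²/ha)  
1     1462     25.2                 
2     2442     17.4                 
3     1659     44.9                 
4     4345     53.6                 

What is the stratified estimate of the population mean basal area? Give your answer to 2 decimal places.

39.03

x̄_st = (Σ Nₕx̄ₕ) / (Σ Nₕ) = (1462·25.2 + 2442·17.4 + 1659·44.9 + 4345·53.6) / 9908
= 386714.3 / 9908 = 39.0305... → 39.03.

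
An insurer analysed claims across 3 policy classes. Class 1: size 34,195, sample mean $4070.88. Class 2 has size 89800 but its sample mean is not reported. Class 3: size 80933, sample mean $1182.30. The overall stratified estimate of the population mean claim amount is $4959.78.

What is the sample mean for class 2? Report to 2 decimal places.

8702.75

Σ Nₕx̄ₕ = N·μ, so 89800·x̄_2 = 204928·4959.78 − (34195·4070.88 + 80933·1182.30).
= 1016397795.84 − 234890827.5 = 781506968.34.
x̄_2 = 781506968.34 / 89800 = 8702.7502... → 8702.75.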